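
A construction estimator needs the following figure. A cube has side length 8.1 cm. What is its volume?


Shape: cube
Side s = 8.1 cm
Formula: V = s^3
V = 8.1 * 8.1 * 8.1
V = 65.61 * 8.1
V = 531.441
531.441 cm^3


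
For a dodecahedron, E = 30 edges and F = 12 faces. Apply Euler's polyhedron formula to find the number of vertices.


Polyhedron: dodecahedron
Euler's formula for convex polyhedra: V - E + F = 2
Given: E = 30 edges and F = 12 faces
Solve for V:
V = 2 + E - F = 2 + 30 - 12 = 20
20 vertices


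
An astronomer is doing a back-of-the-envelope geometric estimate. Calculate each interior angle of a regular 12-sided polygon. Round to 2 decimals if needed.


Shape: regular dodecagon (12 sides)
Formula: interior angle = (n - 2) * 180 / n
(n - 2) = 10
(n - 2) * 180 = 1800
angle = 1800 / 12
angle = 150
150 degrees


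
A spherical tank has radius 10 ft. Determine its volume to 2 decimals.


Shape: sphere
Radius r = 10 ft
Formula: V = (4/3) * pi * r^3
r^3 = 1000
(4/3) * 1000 = 1333.333333
V = 1333.333333 * pi
V = 4188.79
4188.79 ft^3


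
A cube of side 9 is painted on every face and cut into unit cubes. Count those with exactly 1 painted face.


Large cube: 9 x 9 x 9, cut into unit cubes.
n = 9, so n - 2 = 7
Cubes with 1 painted face lie in the interior of each face.
A cube has 6 faces; each contributes (n - 2)^2 = 49 such cubes.
Count = 6 * 49 = 294
294 unit cubes


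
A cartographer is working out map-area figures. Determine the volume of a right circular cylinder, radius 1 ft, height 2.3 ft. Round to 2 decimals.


Shape: cylinder
Radius r = 1 ft, Height h = 2.3 ft
Formula: V = pi * r^2 * h
r^2 = 1
V = pi * 1 * 2.3
V = 2.3 * pi
V = 7.23
7.23 ft^3


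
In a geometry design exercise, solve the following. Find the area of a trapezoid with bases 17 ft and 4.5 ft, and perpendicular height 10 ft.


Shape: trapezoid
Parallel sides a = 17 ft, b = 4.5 ft; Height h = 10 ft
Formula: A = (a + b) * h / 2
a + b = 17 + 4.5 = 21.5
A = 21.5 * 10 / 2
A = 215 / 2
A = 107.5
107.5 ft^2


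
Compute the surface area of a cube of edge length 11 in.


Shape: cube
Side s = 11 in
A cube has 6 square faces.
Formula: SA = 6 * s^2
s^2 = 121
SA = 6 * 121
SA = 726
726 in^2


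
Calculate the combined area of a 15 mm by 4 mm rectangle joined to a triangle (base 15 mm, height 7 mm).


Composite shape: rectangle + triangle
Rectangle area = 15 * 4 = 60
Triangle area = 0.5 * 15 * 7 = 52.5
Total = 60 + 52.5
Total = 112.5
112.5 mm^2


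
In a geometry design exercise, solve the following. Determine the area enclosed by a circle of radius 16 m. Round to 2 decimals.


Shape: circle
Radius r = 16 m
Formula: A = pi * r^2
r^2 = 16^2 = 256
A = pi * 256
A = 804.25
804.25 m^2


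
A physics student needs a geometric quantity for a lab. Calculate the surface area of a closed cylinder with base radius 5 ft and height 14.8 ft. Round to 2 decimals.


Shape: closed cylinder
Radius r = 5 ft, Height h = 14.8 ft
Formula: SA = 2*pi*r^2 + 2*pi*r*h = 2*pi*r*(r + h)
r + h = 19.8
2 * r * (r + h) = 2 * 5 * 19.8 = 198
SA = 198 * pi
SA = 622.04
622.04 ft^2


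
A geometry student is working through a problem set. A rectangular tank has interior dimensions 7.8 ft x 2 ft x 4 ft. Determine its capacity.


Shape: rectangular prism
l = 7.8 ft, w = 2 ft, h = 4 ft
Formula: V = l * w * h
V = 7.8 * 2 * 4
V = 15.6 * 4
V = 62.4
62.4 ft^3


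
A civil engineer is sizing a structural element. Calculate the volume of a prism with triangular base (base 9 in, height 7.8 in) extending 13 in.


Shape: triangular prism
Triangle base = 9 in, triangle height = 7.8 in, prism length L = 13 in
Formula: V = (1/2 * b * h_tri) * L
Cross-section area = 0.5 * 9 * 7.8 = 35.1
V = 35.1 * 13
V = 456.3
456.3 in^3


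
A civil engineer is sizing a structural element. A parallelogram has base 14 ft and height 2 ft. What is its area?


Shape: parallelogram
Base b = 14 ft, Height h = 2 ft
Formula: A = b * h
A = 14 * 2
A = 28
28 ft^2


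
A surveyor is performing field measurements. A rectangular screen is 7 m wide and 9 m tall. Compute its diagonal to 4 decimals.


Shape: rectangle (diagonal via Pythagoras)
Sides: 7 m and 9 m
Formula: d = sqrt(l^2 + w^2)
l^2 = 49, w^2 = 81
l^2 + w^2 = 130
d = sqrt(130)
d = 11.4018
11.4018 m


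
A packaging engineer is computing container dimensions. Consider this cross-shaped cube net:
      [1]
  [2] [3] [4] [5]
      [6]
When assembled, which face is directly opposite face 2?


Net: cross layout. Take square 3 as the base (bottom).
Fold the four squares in the horizontal row up around 3: 2 -> left, 4 -> right, 5 wraps to the top.
Fold 1 and 6 up from 3: 1 -> back, 6 -> front.
Opposite pairs are therefore: (1, 6), (2, 4), (3, 5).
Face 2 is opposite face 4.
face 4


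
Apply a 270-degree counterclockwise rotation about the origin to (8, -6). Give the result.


Transformation: rotation about the origin
Original point: (8, -6)
Rule for 270 deg counterclockwise: (x, y) -> (y, -x)
Apply: (8, -6) -> (-6, -8)
(-6, -8)


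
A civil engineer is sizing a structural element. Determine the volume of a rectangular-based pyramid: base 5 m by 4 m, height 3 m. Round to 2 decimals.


Shape: rectangular pyramid
Base: 5 m x 4 m, Height h = 3 m
Formula: V = (1/3) * base_area * h
base_area = 5 * 4 = 20
base_area * h = 20 * 3 = 60
V = 60 / 3
V = 20
20 m^3


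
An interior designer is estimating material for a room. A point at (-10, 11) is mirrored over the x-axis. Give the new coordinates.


Transformation: reflection
Original point: (-10, 11)
Rule for reflection over the x-axis: (x, y) -> (x, -y)
Apply: (-10, 11) -> (-10, -11)
(-10, -11)


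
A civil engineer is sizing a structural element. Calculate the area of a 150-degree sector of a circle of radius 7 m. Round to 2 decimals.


Shape: circular sector
Radius r = 7 m, Angle = 150 degrees
Formula: A = (angle/360) * pi * r^2
r^2 = 49
Fraction of circle = 150/360
A = (150/360) * pi * 49
A = 20.416667 * pi
A = 64.14
64.14 m^2


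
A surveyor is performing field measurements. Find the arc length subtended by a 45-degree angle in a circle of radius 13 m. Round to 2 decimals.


Shape: circular arc
Radius r = 13 m, Angle = 45 degrees
Formula: L = (angle/360) * 2 * pi * r
2 * pi * r = 26 * pi
L = (45/360) * 26 * pi
L = 3.25 * pi
L = 10.21
10.21 m


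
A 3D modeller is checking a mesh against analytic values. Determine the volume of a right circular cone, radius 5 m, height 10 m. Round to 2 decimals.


Shape: cone
Radius r = 5 m, Height h = 10 m
Formula: V = (1/3) * pi * r^2 * h
r^2 = 25
pi * r^2 * h = pi * 25 * 10 = 250 * pi
V = 250 * pi / 3
V = 261.8
261.8 m^3


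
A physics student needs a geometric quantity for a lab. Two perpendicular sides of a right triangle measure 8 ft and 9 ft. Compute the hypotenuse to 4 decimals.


Shape: right triangle
Legs a = 8 ft, b = 9 ft
Formula: c = sqrt(a^2 + b^2)
a^2 = 64, b^2 = 81
a^2 + b^2 = 145
c = sqrt(145)
c = 12.0416
12.0416 ft


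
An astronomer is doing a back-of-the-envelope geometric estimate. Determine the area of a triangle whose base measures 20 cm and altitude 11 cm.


Shape: triangle
Base b = 20 cm, Height h = 11 cm
Formula: A = (1/2) * b * h
A = 0.5 * 20 * 11
A = 0.5 * 220
A = 110
110 cm^2


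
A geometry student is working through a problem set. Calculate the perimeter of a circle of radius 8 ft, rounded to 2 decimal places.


Shape: circle
Radius r = 8 ft
Formula: C = 2 * pi * r
C = 2 * pi * 8
C = 16 * pi
C = 50.27
50.27 ft


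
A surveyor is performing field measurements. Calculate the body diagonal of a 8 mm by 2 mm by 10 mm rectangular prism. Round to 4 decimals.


Shape: rectangular box (space diagonal)
l = 8 mm, w = 2 mm, h = 10 mm
Visualize: the diagonal of the base, then a right triangle with that diagonal and the height.
Formula: d = sqrt(l^2 + w^2 + h^2)
l^2 + w^2 + h^2 = 64 + 4 + 100 = 168
d = sqrt(168)
d = 12.9615
12.9615 mm


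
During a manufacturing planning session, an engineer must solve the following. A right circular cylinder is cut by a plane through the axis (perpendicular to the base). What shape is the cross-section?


Solid: right circular cylinder
Cutting plane: through the axis (perpendicular to the base)
Visualize the intersection of the plane with the solid's surface.
The boundary of the cut region is a rectangle.
rectangle


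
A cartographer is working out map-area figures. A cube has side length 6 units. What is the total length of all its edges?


Shape: cube
Side s = 6 units
A cube has 12 edges, all equal.
Formula: total edge length = 12 * s
Total = 12 * 6
Total = 72
72 units


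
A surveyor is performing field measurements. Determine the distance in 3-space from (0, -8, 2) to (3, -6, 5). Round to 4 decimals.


3D distance between two points
P1 = (0, -8, 2), P2 = (3, -6, 5)
Formula: d = sqrt((x2-x1)^2 + (y2-y1)^2 + (z2-z1)^2)
dx = 3 - 0 = 3
dy = -6 - -8 = 2
dz = 5 - 2 = 3
dx^2 + dy^2 + dz^2 = 9 + 4 + 9 = 22
d = sqrt(22)
d = 4.6904
4.6904 units


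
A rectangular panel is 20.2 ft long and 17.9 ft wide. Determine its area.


Shape: rectangle
Length l = 20.2 ft, Width w = 17.9 ft
Formula: A = l * w
A = 20.2 * 17.9
A = 361.58
361.58 ft^2


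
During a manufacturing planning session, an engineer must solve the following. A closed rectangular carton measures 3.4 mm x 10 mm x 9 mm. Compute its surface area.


Shape: rectangular prism
l = 3.4 mm, w = 10 mm, h = 9 mm
Formula: SA = 2(lw + lh + wh)
lw = 34, lh = 30.6, wh = 90
lw + lh + wh = 154.6
SA = 2 * 154.6
SA = 309.2
309.2 mm^2


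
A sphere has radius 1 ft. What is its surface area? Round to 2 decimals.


Shape: sphere
Radius r = 1 ft
Formula: SA = 4 * pi * r^2
r^2 = 1
SA = 4 * pi * 1
SA = 4 * pi
SA = 12.57
12.57 ft^2


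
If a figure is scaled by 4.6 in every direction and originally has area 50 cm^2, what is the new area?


Linear scale factor k = 4.6
Original area = 50 cm^2
Rule: under a linear scaling by k, areas scale by k^2.
k^2 = 4.6^2 = 21.16
New area = 50 * 21.16
New area = 1058
1058 cm^2


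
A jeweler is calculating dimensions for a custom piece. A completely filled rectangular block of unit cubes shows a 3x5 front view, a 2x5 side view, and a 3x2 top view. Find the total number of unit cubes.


Orthographic views of a solid rectangular block:
Front view 3 x 5 -> length = 3, height = 5
Side view 2 x 5 -> width = 2, height = 5 (consistent)
Top view 3 x 2 -> confirms length = 3, width = 2
The block is 3 x 2 x 5.
Total unit cubes = 3 * 2 * 5 = 30
30 unit cubes


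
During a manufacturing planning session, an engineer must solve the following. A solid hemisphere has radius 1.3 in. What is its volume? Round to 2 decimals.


Shape: hemisphere (half of a sphere)
Radius r = 1.3 in
Formula: V = (1/2) * (4/3) * pi * r^3 = (2/3) * pi * r^3
r^3 = 2.197
(2/3) * 2.197 = 1.464667
V = 1.464667 * pi
V = 4.6
4.6 in^3


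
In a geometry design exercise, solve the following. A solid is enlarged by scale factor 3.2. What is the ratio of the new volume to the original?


Linear scale factor k = 3.2
Rule: under a linear scaling by k, volumes scale by k^3.
k^3 = 3.2 * 3.2 * 3.2
k^3 = 10.24 * 3.2
k^3 = 32.768
Volume scales by a factor of 32.768.
32.768 (dimensionless)


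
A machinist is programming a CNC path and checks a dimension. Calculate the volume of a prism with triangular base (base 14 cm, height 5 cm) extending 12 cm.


Shape: triangular prism
Triangle base = 14 cm, triangle height = 5 cm, prism length L = 12 cm
Formula: V = (1/2 * b * h_tri) * L
Cross-section area = 0.5 * 14 * 5 = 35
V = 35 * 12
V = 420
420 cm^3


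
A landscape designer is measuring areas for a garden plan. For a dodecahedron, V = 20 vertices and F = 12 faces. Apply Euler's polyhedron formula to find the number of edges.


Polyhedron: dodecahedron
Euler's formula for convex polyhedra: V - E + F = 2
Given: V = 20 vertices and F = 12 faces
Solve for E:
E = V + F - 2 = 20 + 12 - 2 = 30
30 edges


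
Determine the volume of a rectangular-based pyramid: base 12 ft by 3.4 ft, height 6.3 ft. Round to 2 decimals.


Shape: rectangular pyramid
Base: 12 ft x 3.4 ft, Height h = 6.3 ft
Formula: V = (1/3) * base_area * h
base_area = 12 * 3.4 = 40.8
base_area * h = 40.8 * 6.3 = 257.04
V = 257.04 / 3
V = 85.68
85.68 ft^3


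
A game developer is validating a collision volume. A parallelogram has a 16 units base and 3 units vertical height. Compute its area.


Shape: parallelogram
Base b = 16 units, Height h = 3 units
Formula: A = b * h
A = 16 * 3
A = 48
48 units^2


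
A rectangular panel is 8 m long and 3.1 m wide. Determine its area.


Shape: rectangle
Length l = 8 m, Width w = 3.1 m
Formula: A = l * w
A = 8 * 3.1
A = 24.8
24.8 m^2


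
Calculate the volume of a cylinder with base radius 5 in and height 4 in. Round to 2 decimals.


Shape: cylinder
Radius r = 5 in, Height h = 4 in
Formula: V = pi * r^2 * h
r^2 = 25
V = pi * 25 * 4
V = 100 * pi
V = 314.16
314.16 in^3


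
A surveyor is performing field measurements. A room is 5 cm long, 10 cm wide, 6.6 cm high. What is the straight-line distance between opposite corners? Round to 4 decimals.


Shape: rectangular box (space diagonal)
l = 5 cm, w = 10 cm, h = 6.6 cm
Visualize: the diagonal of the base, then a right triangle with that diagonal and the height.
Formula: d = sqrt(l^2 + w^2 + h^2)
l^2 + w^2 + h^2 = 25 + 100 + 43.56 = 168.56
d = sqrt(168.56)
d = 12.9831
12.9831 cm


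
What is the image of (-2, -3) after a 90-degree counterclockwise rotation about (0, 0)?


Transformation: rotation about the origin
Original point: (-2, -3)
Rule for 90 deg counterclockwise: (x, y) -> (-y, x)
Apply: (-2, -3) -> (3, -2)
(3, -2)


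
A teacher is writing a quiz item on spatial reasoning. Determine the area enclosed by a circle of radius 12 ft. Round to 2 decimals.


Shape: circle
Radius r = 12 ft
Formula: A = pi * r^2
r^2 = 12^2 = 144
A = pi * 144
A = 452.39
452.39 ft^2


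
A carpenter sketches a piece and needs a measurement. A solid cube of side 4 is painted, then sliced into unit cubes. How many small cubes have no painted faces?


Large cube: 4 x 4 x 4, cut into unit cubes.
n = 4, so n - 2 = 2
Unpainted cubes form the interior (n - 2)^3 block.
(n - 2)^3 = 2^3 = 8
8 unit cubes


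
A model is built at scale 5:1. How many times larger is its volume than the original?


Linear scale factor k = 5
Rule: under a linear scaling by k, volumes scale by k^3.
k^3 = 5 * 5 * 5
k^3 = 25 * 5
k^3 = 125
Volume scales by a factor of 125.
125 (dimensionless)


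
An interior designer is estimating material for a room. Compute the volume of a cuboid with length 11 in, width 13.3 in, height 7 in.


Shape: rectangular prism
l = 11 in, w = 13.3 in, h = 7 in
Formula: V = l * w * h
V = 11 * 13.3 * 7
V = 146.3 * 7
V = 1024.1
1024.1 in^3


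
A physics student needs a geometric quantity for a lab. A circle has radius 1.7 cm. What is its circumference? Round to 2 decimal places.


Shape: circle
Radius r = 1.7 cm
Formula: C = 2 * pi * r
C = 2 * pi * 1.7
C = 3.4 * pi
C = 10.68
10.68 cm


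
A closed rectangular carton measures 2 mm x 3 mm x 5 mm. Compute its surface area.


Shape: rectangular prism
l = 2 mm, w = 3 mm, h = 5 mm
Formula: SA = 2(lw + lh + wh)
lw = 6, lh = 10, wh = 15
lw + lh + wh = 31
SA = 2 * 31
SA = 62
62 mm^2


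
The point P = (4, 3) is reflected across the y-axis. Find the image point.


Transformation: reflection
Original point: (4, 3)
Rule for reflection over the y-axis: (x, y) -> (-x, y)
Apply: (4, 3) -> (-4, 3)
(-4, 3)


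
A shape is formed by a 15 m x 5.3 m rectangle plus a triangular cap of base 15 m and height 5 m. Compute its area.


Composite shape: rectangle + triangle
Rectangle area = 15 * 5.3 = 79.5
Triangle area = 0.5 * 15 * 5 = 37.5
Total = 79.5 + 37.5
Total = 117
117 m^2


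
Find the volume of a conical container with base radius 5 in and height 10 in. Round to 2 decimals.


Shape: cone
Radius r = 5 in, Height h = 10 in
Formula: V = (1/3) * pi * r^2 * h
r^2 = 25
pi * r^2 * h = pi * 25 * 10 = 250 * pi
V = 250 * pi / 3
V = 261.8
261.8 in^3


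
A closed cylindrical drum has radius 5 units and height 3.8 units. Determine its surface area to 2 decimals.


Shape: closed cylinder
Radius r = 5 units, Height h = 3.8 units
Formula: SA = 2*pi*r^2 + 2*pi*r*h = 2*pi*r*(r + h)
r + h = 8.8
2 * r * (r + h) = 2 * 5 * 8.8 = 88
SA = 88 * pi
SA = 276.46
276.46 units^2


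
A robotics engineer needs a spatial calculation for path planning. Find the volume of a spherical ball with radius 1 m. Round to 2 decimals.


Shape: sphere
Radius r = 1 m
Formula: V = (4/3) * pi * r^3
r^3 = 1
(4/3) * 1 = 1.333333
V = 1.333333 * pi
V = 4.19
4.19 m^3


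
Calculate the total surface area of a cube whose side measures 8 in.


Shape: cube
Side s = 8 in
A cube has 6 square faces.
Formula: SA = 6 * s^2
s^2 = 64
SA = 6 * 64
SA = 384
384 in^2


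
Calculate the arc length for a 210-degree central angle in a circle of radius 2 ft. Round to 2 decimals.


Shape: circular arc
Radius r = 2 ft, Angle = 210 degrees
Formula: L = (angle/360) * 2 * pi * r
2 * pi * r = 4 * pi
L = (210/360) * 4 * pi
L = 2.333333 * pi
L = 7.33
7.33 ft


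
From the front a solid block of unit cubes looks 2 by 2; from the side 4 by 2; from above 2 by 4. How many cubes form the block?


Orthographic views of a solid rectangular block:
Front view 2 x 2 -> length = 2, height = 2
Side view 4 x 2 -> width = 4, height = 2 (consistent)
Top view 2 x 4 -> confirms length = 2, width = 4
The block is 2 x 4 x 2.
Total unit cubes = 2 * 4 * 2 = 16
16 unit cubes


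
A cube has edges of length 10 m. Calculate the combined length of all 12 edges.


Shape: cube
Side s = 10 m
A cube has 12 edges, all equal.
Formula: total edge length = 12 * s
Total = 12 * 10
Total = 120
120 m


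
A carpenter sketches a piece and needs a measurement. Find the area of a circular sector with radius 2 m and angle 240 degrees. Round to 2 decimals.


Shape: circular sector
Radius r = 2 m, Angle = 240 degrees
Formula: A = (angle/360) * pi * r^2
r^2 = 4
Fraction of circle = 240/360
A = (240/360) * pi * 4
A = 2.666667 * pi
A = 8.38
8.38 m^2


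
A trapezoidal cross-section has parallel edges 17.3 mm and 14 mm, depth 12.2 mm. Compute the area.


Shape: trapezoid
Parallel sides a = 17.3 mm, b = 14 mm; Height h = 12.2 mm
Formula: A = (a + b) * h / 2
a + b = 17.3 + 14 = 31.3
A = 31.3 * 12.2 / 2
A = 381.86 / 2
A = 190.93
190.93 mm^2


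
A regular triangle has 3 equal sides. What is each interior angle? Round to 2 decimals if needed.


Shape: regular triangle (3 sides)
Formula: interior angle = (n - 2) * 180 / n
(n - 2) = 1
(n - 2) * 180 = 180
angle = 180 / 3
angle = 60
60 degrees


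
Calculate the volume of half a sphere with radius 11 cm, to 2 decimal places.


Shape: hemisphere (half of a sphere)
Radius r = 11 cm
Formula: V = (1/2) * (4/3) * pi * r^3 = (2/3) * pi * r^3
r^3 = 1331
(2/3) * 1331 = 887.333333
V = 887.333333 * pi
V = 2787.64
2787.64 cm^3


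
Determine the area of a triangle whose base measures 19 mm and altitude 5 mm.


Shape: triangle
Base b = 19 mm, Height h = 5 mm
Formula: A = (1/2) * b * h
A = 0.5 * 19 * 5
A = 0.5 * 95
A = 47.5
47.5 mm^2


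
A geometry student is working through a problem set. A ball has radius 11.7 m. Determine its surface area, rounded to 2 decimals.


Shape: sphere
Radius r = 11.7 m
Formula: SA = 4 * pi * r^2
r^2 = 136.89
SA = 4 * pi * 136.89
SA = 547.56 * pi
SA = 1720.21
1720.21 m^2


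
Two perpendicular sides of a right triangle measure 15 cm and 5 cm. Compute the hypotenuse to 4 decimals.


Shape: right triangle
Legs a = 15 cm, b = 5 cm
Formula: c = sqrt(a^2 + b^2)
a^2 = 225, b^2 = 25
a^2 + b^2 = 250
c = sqrt(250)
c = 15.8114
15.8114 cm


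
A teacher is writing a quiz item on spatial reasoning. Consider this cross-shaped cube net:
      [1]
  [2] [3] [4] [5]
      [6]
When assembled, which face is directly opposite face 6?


Net: cross layout. Take square 3 as the base (bottom).
Fold the four squares in the horizontal row up around 3: 2 -> left, 4 -> right, 5 wraps to the top.
Fold 1 and 6 up from 3: 1 -> back, 6 -> front.
Opposite pairs are therefore: (1, 6), (2, 4), (3, 5).
Face 6 is opposite face 1.
face 1


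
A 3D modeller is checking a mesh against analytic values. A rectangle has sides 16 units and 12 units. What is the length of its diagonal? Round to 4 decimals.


Shape: rectangle (diagonal via Pythagoras)
Sides: 16 units and 12 units
Formula: d = sqrt(l^2 + w^2)
l^2 = 256, w^2 = 144
l^2 + w^2 = 400
d = sqrt(400)
d = 20.0
20 units


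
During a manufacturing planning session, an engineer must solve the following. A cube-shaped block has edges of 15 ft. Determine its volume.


Shape: cube
Side s = 15 ft
Formula: V = s^3
V = 15 * 15 * 15
V = 225 * 15
V = 3375
3375 ft^3


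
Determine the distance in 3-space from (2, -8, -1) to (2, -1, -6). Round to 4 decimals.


3D distance between two points
P1 = (2, -8, -1), P2 = (2, -1, -6)
Formula: d = sqrt((x2-x1)^2 + (y2-y1)^2 + (z2-z1)^2)
dx = 2 - 2 = 0
dy = -1 - -8 = 7
dz = -6 - -1 = -5
dx^2 + dy^2 + dz^2 = 0 + 49 + 25 = 74
d = sqrt(74)
d = 8.6023
8.6023 units


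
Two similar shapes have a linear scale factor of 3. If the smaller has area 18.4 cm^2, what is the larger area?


Linear scale factor k = 3
Original area = 18.4 cm^2
Rule: under a linear scaling by k, areas scale by k^2.
k^2 = 3^2 = 9
New area = 18.4 * 9
New area = 165.6
165.6 cm^2


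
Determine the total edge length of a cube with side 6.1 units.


Shape: cube
Side s = 6.1 units
A cube has 12 edges, all equal.
Formula: total edge length = 12 * s
Total = 12 * 6.1
Total = 73.2
73.2 units


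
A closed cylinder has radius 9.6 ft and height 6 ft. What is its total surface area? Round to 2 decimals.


Shape: closed cylinder
Radius r = 9.6 ft, Height h = 6 ft
Formula: SA = 2*pi*r^2 + 2*pi*r*h = 2*pi*r*(r + h)
r + h = 15.6
2 * r * (r + h) = 2 * 9.6 * 15.6 = 299.52
SA = 299.52 * pi
SA = 940.97
940.97 ft^2


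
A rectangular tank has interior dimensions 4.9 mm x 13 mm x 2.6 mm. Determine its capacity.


Shape: rectangular prism
l = 4.9 mm, w = 13 mm, h = 2.6 mm
Formula: V = l * w * h
V = 4.9 * 13 * 2.6
V = 63.7 * 2.6
V = 165.62
165.62 mm^3


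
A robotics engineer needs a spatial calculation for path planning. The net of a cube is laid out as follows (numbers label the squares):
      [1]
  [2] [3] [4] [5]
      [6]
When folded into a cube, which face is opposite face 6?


Net: cross layout. Take square 3 as the base (bottom).
Fold the four squares in the horizontal row up around 3: 2 -> left, 4 -> right, 5 wraps to the top.
Fold 1 and 6 up from 3: 1 -> back, 6 -> front.
Opposite pairs are therefore: (1, 6), (2, 4), (3, 5).
Face 6 is opposite face 1.
face 1


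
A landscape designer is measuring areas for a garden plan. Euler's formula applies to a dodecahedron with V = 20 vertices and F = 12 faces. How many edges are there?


Polyhedron: dodecahedron
Euler's formula for convex polyhedra: V - E + F = 2
Given: V = 20 vertices and F = 12 faces
Solve for E:
E = V + F - 2 = 20 + 12 - 2 = 30
30 edges


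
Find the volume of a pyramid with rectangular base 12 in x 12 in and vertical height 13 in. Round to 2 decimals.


Shape: rectangular pyramid
Base: 12 in x 12 in, Height h = 13 in
Formula: V = (1/3) * base_area * h
base_area = 12 * 12 = 144
base_area * h = 144 * 13 = 1872
V = 1872 / 3
V = 624
624 in^3


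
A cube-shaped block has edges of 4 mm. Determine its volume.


Shape: cube
Side s = 4 mm
Formula: V = s^3
V = 4 * 4 * 4
V = 16 * 4
V = 64
64 mm^3


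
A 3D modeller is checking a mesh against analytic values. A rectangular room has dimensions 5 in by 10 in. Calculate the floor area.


Shape: rectangle
Length l = 5 in, Width w = 10 in
Formula: A = l * w
A = 5 * 10
A = 50
50 in^2


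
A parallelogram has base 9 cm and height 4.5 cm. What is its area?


Shape: parallelogram
Base b = 9 cm, Height h = 4.5 cm
Formula: A = b * h
A = 9 * 4.5
A = 40.5
40.5 cm^2


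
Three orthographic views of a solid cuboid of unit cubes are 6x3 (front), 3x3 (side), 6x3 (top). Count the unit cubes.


Orthographic views of a solid rectangular block:
Front view 6 x 3 -> length = 6, height = 3
Side view 3 x 3 -> width = 3, height = 3 (consistent)
Top view 6 x 3 -> confirms length = 6, width = 3
The block is 6 x 3 x 3.
Total unit cubes = 6 * 3 * 3 = 54
54 unit cubes


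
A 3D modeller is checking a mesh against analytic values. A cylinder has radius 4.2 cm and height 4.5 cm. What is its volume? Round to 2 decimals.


Shape: cylinder
Radius r = 4.2 cm, Height h = 4.5 cm
Formula: V = pi * r^2 * h
r^2 = 17.64
V = pi * 17.64 * 4.5
V = 79.38 * pi
V = 249.38
249.38 cm^3


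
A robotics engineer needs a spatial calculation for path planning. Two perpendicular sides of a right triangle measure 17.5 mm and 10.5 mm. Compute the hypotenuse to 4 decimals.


Shape: right triangle
Legs a = 17.5 mm, b = 10.5 mm
Formula: c = sqrt(a^2 + b^2)
a^2 = 306.25, b^2 = 110.25
a^2 + b^2 = 416.5
c = sqrt(416.5)
c = 20.4083
20.4083 mm


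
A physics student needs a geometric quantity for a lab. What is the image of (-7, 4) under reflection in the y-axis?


Transformation: reflection
Original point: (-7, 4)
Rule for reflection over the y-axis: (x, y) -> (-x, y)
Apply: (-7, 4) -> (7, 4)
(7, 4)


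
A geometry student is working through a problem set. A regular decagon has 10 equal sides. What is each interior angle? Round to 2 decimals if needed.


Shape: regular decagon (10 sides)
Formula: interior angle = (n - 2) * 180 / n
(n - 2) = 8
(n - 2) * 180 = 1440
angle = 1440 / 10
angle = 144
144 degrees


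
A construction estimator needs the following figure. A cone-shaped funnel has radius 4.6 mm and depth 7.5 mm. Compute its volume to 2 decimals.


Shape: cone
Radius r = 4.6 mm, Height h = 7.5 mm
Formula: V = (1/3) * pi * r^2 * h
r^2 = 21.16
pi * r^2 * h = pi * 21.16 * 7.5 = 158.7 * pi
V = 158.7 * pi / 3
V = 166.19
166.19 mm^3


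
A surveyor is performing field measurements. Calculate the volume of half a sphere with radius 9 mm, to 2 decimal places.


Shape: hemisphere (half of a sphere)
Radius r = 9 mm
Formula: V = (1/2) * (4/3) * pi * r^3 = (2/3) * pi * r^3
r^3 = 729
(2/3) * 729 = 486
V = 486 * pi
V = 1526.81
1526.81 mm^3


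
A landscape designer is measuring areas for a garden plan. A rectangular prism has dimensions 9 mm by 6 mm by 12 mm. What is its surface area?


Shape: rectangular prism
l = 9 mm, w = 6 mm, h = 12 mm
Formula: SA = 2(lw + lh + wh)
lw = 54, lh = 108, wh = 72
lw + lh + wh = 234
SA = 2 * 234
SA = 468
468 mm^2


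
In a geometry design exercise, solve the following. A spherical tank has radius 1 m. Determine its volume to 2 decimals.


Shape: sphere
Radius r = 1 m
Formula: V = (4/3) * pi * r^3
r^3 = 1
(4/3) * 1 = 1.333333
V = 1.333333 * pi
V = 4.19
4.19 m^3


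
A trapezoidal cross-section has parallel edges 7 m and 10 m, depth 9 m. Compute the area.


Shape: trapezoid
Parallel sides a = 7 m, b = 10 m; Height h = 9 m
Formula: A = (a + b) * h / 2
a + b = 7 + 10 = 17
A = 17 * 9 / 2
A = 153 / 2
A = 76.5
76.5 m^2


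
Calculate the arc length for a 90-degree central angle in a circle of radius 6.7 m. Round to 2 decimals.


Shape: circular arc
Radius r = 6.7 m, Angle = 90 degrees
Formula: L = (angle/360) * 2 * pi * r
2 * pi * r = 13.4 * pi
L = (90/360) * 13.4 * pi
L = 3.35 * pi
L = 10.52
10.52 m


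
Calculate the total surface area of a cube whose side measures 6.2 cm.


Shape: cube
Side s = 6.2 cm
A cube has 6 square faces.
Formula: SA = 6 * s^2
s^2 = 38.44
SA = 6 * 38.44
SA = 230.64
230.64 cm^2


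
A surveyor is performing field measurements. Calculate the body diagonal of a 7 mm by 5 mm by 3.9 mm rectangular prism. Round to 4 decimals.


Shape: rectangular box (space diagonal)
l = 7 mm, w = 5 mm, h = 3.9 mm
Visualize: the diagonal of the base, then a right triangle with that diagonal and the height.
Formula: d = sqrt(l^2 + w^2 + h^2)
l^2 + w^2 + h^2 = 49 + 25 + 15.21 = 89.21
d = sqrt(89.21)
d = 9.4451
9.4451 mm


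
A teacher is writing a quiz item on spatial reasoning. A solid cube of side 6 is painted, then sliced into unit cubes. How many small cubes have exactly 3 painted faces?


Large cube: 6 x 6 x 6, cut into unit cubes.
Cubes with 3 painted faces are at the corners. A cube always has 8 corners.
Count = 8
8 unit cubes


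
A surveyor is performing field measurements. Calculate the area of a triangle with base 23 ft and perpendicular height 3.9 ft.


Shape: triangle
Base b = 23 ft, Height h = 3.9 ft
Formula: A = (1/2) * b * h
A = 0.5 * 23 * 3.9
A = 0.5 * 89.7
A = 44.85
44.85 ft^2


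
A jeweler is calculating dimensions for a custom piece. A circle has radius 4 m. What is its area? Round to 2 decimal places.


Shape: circle
Radius r = 4 m
Formula: A = pi * r^2
r^2 = 4^2 = 16
A = pi * 16
A = 50.27
50.27 m^2


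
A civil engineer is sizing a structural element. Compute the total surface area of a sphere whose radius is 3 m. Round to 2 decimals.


Shape: sphere
Radius r = 3 m
Formula: SA = 4 * pi * r^2
r^2 = 9
SA = 4 * pi * 9
SA = 36 * pi
SA = 113.1
113.1 m^2


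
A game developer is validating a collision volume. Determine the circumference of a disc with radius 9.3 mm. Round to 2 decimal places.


Shape: circle
Radius r = 9.3 mm
Formula: C = 2 * pi * r
C = 2 * pi * 9.3
C = 18.6 * pi
C = 58.43
58.43 mm


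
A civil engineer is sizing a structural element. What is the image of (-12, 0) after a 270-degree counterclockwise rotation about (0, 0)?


Transformation: rotation about the origin
Original point: (-12, 0)
Rule for 270 deg counterclockwise: (x, y) -> (y, -x)
Apply: (-12, 0) -> (0, 12)
(0, 12)


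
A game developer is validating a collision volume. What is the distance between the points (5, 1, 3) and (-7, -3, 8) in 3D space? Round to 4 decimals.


3D distance between two points
P1 = (5, 1, 3), P2 = (-7, -3, 8)
Formula: d = sqrt((x2-x1)^2 + (y2-y1)^2 + (z2-z1)^2)
dx = -7 - 5 = -12
dy = -3 - 1 = -4
dz = 8 - 3 = 5
dx^2 + dy^2 + dz^2 = 144 + 16 + 25 = 185
d = sqrt(185)
d = 13.6015
13.6015 units


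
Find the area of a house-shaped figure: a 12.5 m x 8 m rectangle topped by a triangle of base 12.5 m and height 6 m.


Composite shape: rectangle + triangle
Rectangle area = 12.5 * 8 = 100
Triangle area = 0.5 * 12.5 * 6 = 37.5
Total = 100 + 37.5
Total = 137.5
137.5 m^2


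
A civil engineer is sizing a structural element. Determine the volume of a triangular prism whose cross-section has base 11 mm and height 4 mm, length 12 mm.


Shape: triangular prism
Triangle base = 11 mm, triangle height = 4 mm, prism length L = 12 mm
Formula: V = (1/2 * b * h_tri) * L
Cross-section area = 0.5 * 11 * 4 = 22
V = 22 * 12
V = 264
264 mm^3


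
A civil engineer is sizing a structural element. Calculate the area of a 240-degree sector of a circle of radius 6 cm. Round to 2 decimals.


Shape: circular sector
Radius r = 6 cm, Angle = 240 degrees
Formula: A = (angle/360) * pi * r^2
r^2 = 36
Fraction of circle = 240/360
A = (240/360) * pi * 36
A = 24 * pi
A = 75.4
75.4 cm^2


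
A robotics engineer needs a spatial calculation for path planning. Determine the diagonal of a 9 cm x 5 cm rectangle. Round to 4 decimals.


Shape: rectangle (diagonal via Pythagoras)
Sides: 9 cm and 5 cm
Formula: d = sqrt(l^2 + w^2)
l^2 = 81, w^2 = 25
l^2 + w^2 = 106
d = sqrt(106)
d = 10.2956
10.2956 cm


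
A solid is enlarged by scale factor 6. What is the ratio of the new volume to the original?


Linear scale factor k = 6
Rule: under a linear scaling by k, volumes scale by k^3.
k^3 = 6 * 6 * 6
k^3 = 36 * 6
k^3 = 216
Volume scales by a factor of 216.
216 (dimensionless)


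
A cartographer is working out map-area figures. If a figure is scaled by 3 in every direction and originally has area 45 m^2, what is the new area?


Linear scale factor k = 3
Original area = 45 m^2
Rule: under a linear scaling by k, areas scale by k^2.
k^2 = 3^2 = 9
New area = 45 * 9
New area = 405
405 m^2


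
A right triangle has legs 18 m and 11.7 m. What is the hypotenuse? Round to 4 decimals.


Shape: right triangle
Legs a = 18 m, b = 11.7 m
Formula: c = sqrt(a^2 + b^2)
a^2 = 324, b^2 = 136.89
a^2 + b^2 = 460.89
c = sqrt(460.89)
c = 21.4683
21.4683 m


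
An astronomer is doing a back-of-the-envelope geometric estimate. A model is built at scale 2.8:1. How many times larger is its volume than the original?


Linear scale factor k = 2.8
Rule: under a linear scaling by k, volumes scale by k^3.
k^3 = 2.8 * 2.8 * 2.8
k^3 = 7.84 * 2.8
k^3 = 21.952
Volume scales by a factor of 21.952.
21.952 (dimensionless)


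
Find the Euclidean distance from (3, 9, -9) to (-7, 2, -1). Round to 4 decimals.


3D distance between two points
P1 = (3, 9, -9), P2 = (-7, 2, -1)
Formula: d = sqrt((x2-x1)^2 + (y2-y1)^2 + (z2-z1)^2)
dx = -7 - 3 = -10
dy = 2 - 9 = -7
dz = -1 - -9 = 8
dx^2 + dy^2 + dz^2 = 100 + 49 + 64 = 213
d = sqrt(213)
d = 14.5945
14.5945 units


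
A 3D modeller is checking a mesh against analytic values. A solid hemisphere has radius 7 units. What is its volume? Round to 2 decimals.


Shape: hemisphere (half of a sphere)
Radius r = 7 units
Formula: V = (1/2) * (4/3) * pi * r^3 = (2/3) * pi * r^3
r^3 = 343
(2/3) * 343 = 228.666667
V = 228.666667 * pi
V = 718.38
718.38 units^3


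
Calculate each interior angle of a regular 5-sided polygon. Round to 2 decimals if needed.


Shape: regular pentagon (5 sides)
Formula: interior angle = (n - 2) * 180 / n
(n - 2) = 3
(n - 2) * 180 = 540
angle = 540 / 5
angle = 108
108 degrees


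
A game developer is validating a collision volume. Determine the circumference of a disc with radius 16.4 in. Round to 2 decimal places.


Shape: circle
Radius r = 16.4 in
Formula: C = 2 * pi * r
C = 2 * pi * 16.4
C = 32.8 * pi
C = 103.04
103.04 in


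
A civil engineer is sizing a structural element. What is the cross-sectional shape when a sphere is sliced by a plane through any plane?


Solid: sphere
Cutting plane: through any plane
Visualize the intersection of the plane with the solid's surface.
The boundary of the cut region is a circle.
circle


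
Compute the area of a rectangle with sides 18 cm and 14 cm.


Shape: rectangle
Length l = 18 cm, Width w = 14 cm
Formula: A = l * w
A = 18 * 14
A = 252
252 cm^2


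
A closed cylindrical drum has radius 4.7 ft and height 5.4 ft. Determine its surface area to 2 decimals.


Shape: closed cylinder
Radius r = 4.7 ft, Height h = 5.4 ft
Formula: SA = 2*pi*r^2 + 2*pi*r*h = 2*pi*r*(r + h)
r + h = 10.1
2 * r * (r + h) = 2 * 4.7 * 10.1 = 94.94
SA = 94.94 * pi
SA = 298.26
298.26 ft^2


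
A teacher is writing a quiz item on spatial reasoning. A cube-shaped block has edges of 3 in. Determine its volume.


Shape: cube
Side s = 3 in
Formula: V = s^3
V = 3 * 3 * 3
V = 9 * 3
V = 27
27 in^3


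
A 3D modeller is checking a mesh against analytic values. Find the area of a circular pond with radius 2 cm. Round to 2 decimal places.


Shape: circle
Radius r = 2 cm
Formula: A = pi * r^2
r^2 = 2^2 = 4
A = pi * 4
A = 12.57
12.57 cm^2


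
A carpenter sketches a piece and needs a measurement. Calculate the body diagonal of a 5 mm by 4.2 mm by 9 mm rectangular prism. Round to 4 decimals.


Shape: rectangular box (space diagonal)
l = 5 mm, w = 4.2 mm, h = 9 mm
Visualize: the diagonal of the base, then a right triangle with that diagonal and the height.
Formula: d = sqrt(l^2 + w^2 + h^2)
l^2 + w^2 + h^2 = 25 + 17.64 + 81 = 123.64
d = sqrt(123.64)
d = 11.1194
11.1194 mm


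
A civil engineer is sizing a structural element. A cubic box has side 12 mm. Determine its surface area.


Shape: cube
Side s = 12 mm
A cube has 6 square faces.
Formula: SA = 6 * s^2
s^2 = 144
SA = 6 * 144
SA = 864
864 mm^2


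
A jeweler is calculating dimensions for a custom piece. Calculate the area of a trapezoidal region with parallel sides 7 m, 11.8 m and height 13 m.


Shape: trapezoid
Parallel sides a = 7 m, b = 11.8 m; Height h = 13 m
Formula: A = (a + b) * h / 2
a + b = 7 + 11.8 = 18.8
A = 18.8 * 13 / 2
A = 244.4 / 2
A = 122.2
122.2 m^2


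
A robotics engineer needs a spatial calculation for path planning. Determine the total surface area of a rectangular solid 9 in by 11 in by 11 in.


Shape: rectangular prism
l = 9 in, w = 11 in, h = 11 in
Formula: SA = 2(lw + lh + wh)
lw = 99, lh = 99, wh = 121
lw + lh + wh = 319
SA = 2 * 319
SA = 638
638 in^2


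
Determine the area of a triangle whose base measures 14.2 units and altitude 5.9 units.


Shape: triangle
Base b = 14.2 units, Height h = 5.9 units
Formula: A = (1/2) * b * h
A = 0.5 * 14.2 * 5.9
A = 0.5 * 83.78
A = 41.89
41.89 units^2


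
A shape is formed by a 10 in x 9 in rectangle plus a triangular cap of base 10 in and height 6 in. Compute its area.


Composite shape: rectangle + triangle
Rectangle area = 10 * 9 = 90
Triangle area = 0.5 * 10 * 6 = 30
Total = 90 + 30
Total = 120
120 in^2


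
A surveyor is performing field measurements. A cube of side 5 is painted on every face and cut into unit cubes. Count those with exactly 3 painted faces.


Large cube: 5 x 5 x 5, cut into unit cubes.
Cubes with 3 painted faces are at the corners. A cube always has 8 corners.
Count = 8
8 unit cubes


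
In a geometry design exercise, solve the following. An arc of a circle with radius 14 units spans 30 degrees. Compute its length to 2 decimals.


Shape: circular arc
Radius r = 14 units, Angle = 30 degrees
Formula: L = (angle/360) * 2 * pi * r
2 * pi * r = 28 * pi
L = (30/360) * 28 * pi
L = 2.333333 * pi
L = 7.33
7.33 units


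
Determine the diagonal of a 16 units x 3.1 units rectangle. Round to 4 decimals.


Shape: rectangle (diagonal via Pythagoras)
Sides: 16 units and 3.1 units
Formula: d = sqrt(l^2 + w^2)
l^2 = 256, w^2 = 9.61
l^2 + w^2 = 265.61
d = sqrt(265.61)
d = 16.2975
16.2975 units


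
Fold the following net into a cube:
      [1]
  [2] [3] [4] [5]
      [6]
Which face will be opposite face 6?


Net: cross layout. Take square 3 as the base (bottom).
Fold the four squares in the horizontal row up around 3: 2 -> left, 4 -> right, 5 wraps to the top.
Fold 1 and 6 up from 3: 1 -> back, 6 -> front.
Opposite pairs are therefore: (1, 6), (2, 4), (3, 5).
Face 6 is opposite face 1.
face 1


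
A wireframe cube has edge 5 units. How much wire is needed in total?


Shape: cube
Side s = 5 units
A cube has 12 edges, all equal.
Formula: total edge length = 12 * s
Total = 12 * 5
Total = 60
60 units


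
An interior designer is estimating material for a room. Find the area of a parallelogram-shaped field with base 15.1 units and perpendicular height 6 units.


Shape: parallelogram
Base b = 15.1 units, Height h = 6 units
Formula: A = b * h
A = 15.1 * 6
A = 90.6
90.6 units^2


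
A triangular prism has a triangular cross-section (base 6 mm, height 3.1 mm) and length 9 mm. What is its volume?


Shape: triangular prism
Triangle base = 6 mm, triangle height = 3.1 mm, prism length L = 9 mm
Formula: V = (1/2 * b * h_tri) * L
Cross-section area = 0.5 * 6 * 3.1 = 9.3
V = 9.3 * 9
V = 83.7
83.7 mm^3


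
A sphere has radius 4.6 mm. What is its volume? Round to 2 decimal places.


Shape: sphere
Radius r = 4.6 mm
Formula: V = (4/3) * pi * r^3
r^3 = 97.336
(4/3) * 97.336 = 129.781333
V = 129.781333 * pi
V = 407.72
407.72 mm^3


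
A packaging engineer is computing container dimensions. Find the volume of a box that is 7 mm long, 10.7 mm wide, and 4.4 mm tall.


Shape: rectangular prism
l = 7 mm, w = 10.7 mm, h = 4.4 mm
Formula: V = l * w * h
V = 7 * 10.7 * 4.4
V = 74.9 * 4.4
V = 329.56
329.56 mm^3


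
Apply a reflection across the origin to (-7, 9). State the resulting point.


Transformation: reflection
Original point: (-7, 9)
Rule for reflection through the origin: (x, y) -> (-x, -y)
Apply: (-7, 9) -> (7, -9)
(7, -9)
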